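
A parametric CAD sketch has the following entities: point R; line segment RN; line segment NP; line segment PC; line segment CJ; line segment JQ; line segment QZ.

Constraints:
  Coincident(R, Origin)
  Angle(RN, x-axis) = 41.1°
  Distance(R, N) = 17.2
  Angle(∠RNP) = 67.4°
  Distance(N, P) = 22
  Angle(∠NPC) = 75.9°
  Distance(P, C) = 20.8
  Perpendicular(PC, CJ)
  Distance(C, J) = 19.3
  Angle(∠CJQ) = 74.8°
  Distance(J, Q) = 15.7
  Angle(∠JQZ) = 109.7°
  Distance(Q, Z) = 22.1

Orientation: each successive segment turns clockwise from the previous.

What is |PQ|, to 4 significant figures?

16.20

R is at the origin; RN runs at 41.1° with length 17.2, so N = (12.96, 11.31). ∠RNP = 67.4° gives NP at -71.50° from the x-axis; with |NP| = 22.0, P = (19.94, -9.556). ∠NPC = 75.9° gives PC at -175.6° from the x-axis; with |PC| = 20.8, C = (-0.7967, -11.15). PC is perpendicular to CJ, so CJ runs at 94.40°; with |CJ| = 19.3, J = (-2.277, 8.091). ∠CJQ = 74.8° gives JQ at -10.80° from the x-axis; with |JQ| = 15.7, Q = (13.14, 5.149). Then |PQ| = |Q − P| = 16.20.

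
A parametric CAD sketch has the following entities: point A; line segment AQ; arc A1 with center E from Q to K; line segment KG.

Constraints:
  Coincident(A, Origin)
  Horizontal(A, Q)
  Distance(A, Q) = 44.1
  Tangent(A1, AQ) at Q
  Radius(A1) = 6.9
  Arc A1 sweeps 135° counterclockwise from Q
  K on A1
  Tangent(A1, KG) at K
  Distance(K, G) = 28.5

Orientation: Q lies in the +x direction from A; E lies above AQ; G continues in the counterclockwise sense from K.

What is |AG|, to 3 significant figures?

43.0

On A1, Q sits at bearing -90° from E; a 135° counterclockwise sweep puts K at bearing 45°, so K = E + 6.9·(cos 45°, sin 45°) = (49.0, 11.8). A1 meets KG tangentially, so EK is at right angles to KG, so KG runs along (−sin 45°, cos 45°); with |KG| = 28.5, G = (28.8, 31.9). Then |AG| = |G − A| = 43.0.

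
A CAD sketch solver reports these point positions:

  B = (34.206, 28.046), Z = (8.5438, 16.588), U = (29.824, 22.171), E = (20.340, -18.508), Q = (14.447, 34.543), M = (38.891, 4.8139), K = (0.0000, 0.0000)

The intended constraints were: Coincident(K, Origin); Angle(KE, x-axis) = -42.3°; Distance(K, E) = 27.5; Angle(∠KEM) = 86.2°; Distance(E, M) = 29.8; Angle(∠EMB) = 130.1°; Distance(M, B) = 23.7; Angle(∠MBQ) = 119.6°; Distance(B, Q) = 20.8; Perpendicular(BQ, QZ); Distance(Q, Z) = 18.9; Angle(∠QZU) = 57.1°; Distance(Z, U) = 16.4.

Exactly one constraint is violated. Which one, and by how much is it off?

Distance(Z, U) = 16.4 — off by 5.60.

K = (0.00, 0.00) ✓; KE at -42.30° ✓; |KE| = 27.50 ✓; ∠KEM = 86.20° ✓; |EM| = 29.80 ✓; ∠EMB = 130.1° ✓; |MB| = 23.70 ✓; ∠MBQ = 119.6° ✓; |BQ| = 20.80 ✓; ∠(BQ, QZ) = 90.00° ✓; |QZ| = 18.90 ✓; ∠QZU = 57.10° ✓; |ZU| = 22.00 ✗.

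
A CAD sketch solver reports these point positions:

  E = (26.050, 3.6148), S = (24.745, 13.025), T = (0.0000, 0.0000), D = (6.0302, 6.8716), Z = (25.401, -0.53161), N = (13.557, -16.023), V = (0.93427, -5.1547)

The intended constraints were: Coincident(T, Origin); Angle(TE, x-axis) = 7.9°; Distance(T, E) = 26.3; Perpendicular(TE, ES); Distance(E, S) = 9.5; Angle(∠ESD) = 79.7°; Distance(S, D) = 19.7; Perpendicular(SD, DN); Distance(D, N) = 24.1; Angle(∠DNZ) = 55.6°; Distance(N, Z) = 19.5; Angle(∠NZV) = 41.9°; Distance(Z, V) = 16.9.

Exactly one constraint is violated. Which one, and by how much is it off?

Distance(Z, V) = 16.9 — off by 8.00.

T = (0.00, 0.00) ✓; TE at 7.900° ✓; |TE| = 26.30 ✓; ∠(TE, ES) = 90.00° ✓; |ES| = 9.500 ✓; ∠ESD = 79.69° ✓; |SD| = 19.70 ✓; ∠(SD, DN) = 90.00° ✓; |DN| = 24.10 ✓; ∠DNZ = 55.60° ✓; |NZ| = 19.50 ✓; ∠NZV = 41.90° ✓; |ZV| = 24.90 ✗.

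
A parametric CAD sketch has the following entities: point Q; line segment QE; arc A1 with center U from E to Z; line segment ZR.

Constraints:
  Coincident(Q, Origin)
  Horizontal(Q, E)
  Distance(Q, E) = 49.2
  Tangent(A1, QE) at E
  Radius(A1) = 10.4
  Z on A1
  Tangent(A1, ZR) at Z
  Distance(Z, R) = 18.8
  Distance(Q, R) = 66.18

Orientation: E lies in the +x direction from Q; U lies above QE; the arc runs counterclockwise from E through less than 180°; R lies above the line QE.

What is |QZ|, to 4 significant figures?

60.53

Checks: |UE| = 10.40 ✓; |UZ| = 10.40 ✓; ∠(UZ, ZR) = 90.00° ✓; |ZR| = 18.80 ✓; |QR| = 66.18 ✓.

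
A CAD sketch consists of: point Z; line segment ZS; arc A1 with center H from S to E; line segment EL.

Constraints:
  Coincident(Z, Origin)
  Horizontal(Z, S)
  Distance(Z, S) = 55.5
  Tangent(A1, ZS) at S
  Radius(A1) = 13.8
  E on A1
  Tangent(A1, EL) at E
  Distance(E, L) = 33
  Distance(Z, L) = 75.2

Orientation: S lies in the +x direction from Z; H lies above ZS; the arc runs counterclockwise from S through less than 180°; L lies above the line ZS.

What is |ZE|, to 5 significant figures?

70.906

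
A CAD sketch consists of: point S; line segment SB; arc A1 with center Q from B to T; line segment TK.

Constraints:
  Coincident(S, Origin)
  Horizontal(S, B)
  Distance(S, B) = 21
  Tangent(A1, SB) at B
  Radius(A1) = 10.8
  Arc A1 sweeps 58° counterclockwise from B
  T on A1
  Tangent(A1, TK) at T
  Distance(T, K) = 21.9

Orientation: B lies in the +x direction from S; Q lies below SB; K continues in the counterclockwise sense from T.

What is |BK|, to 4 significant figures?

31.47

S is at the origin; SB is horizontal with |SB| = 21.0 and B on the +x side, so B = (21.00, 0.000). Since A1 is tangent to SB there, QB ⟂ SB, so Q = B + (0, -10.8) = (21.00, -10.80). On A1, B sits at bearing 90° from Q; a 58° counterclockwise sweep puts T at bearing 148°, so T = Q + 10.8·(cos 148°, sin 148°) = (11.84, -5.077). Since A1 is tangent to TK there, QT ⟂ TK, so TK runs along (−sin 148°, cos 148°); with |TK| = 21.9, K = (0.2358, -23.65). Then |BK| = |K − B| = 31.47.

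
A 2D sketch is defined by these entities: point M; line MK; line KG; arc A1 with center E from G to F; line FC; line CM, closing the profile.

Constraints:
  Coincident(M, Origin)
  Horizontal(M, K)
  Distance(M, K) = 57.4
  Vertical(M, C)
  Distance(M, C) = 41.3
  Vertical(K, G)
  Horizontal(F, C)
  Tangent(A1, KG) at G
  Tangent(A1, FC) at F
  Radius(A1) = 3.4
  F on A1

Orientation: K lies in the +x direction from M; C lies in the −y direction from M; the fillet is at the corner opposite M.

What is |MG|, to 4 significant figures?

68.78

The virtual corner opposite M is at (57.40, -41.30). The tangent condition forces EG to be normal to KG and the tangent condition forces EF to be normal to FC, with radius 3.4, so the center E sits 3.4 in from both sides at E = (54.00, -37.90). That places the tangent points at G = (57.40, -37.90) on KG and F = (54.00, -41.30) on FC. Then |MG| = |G − M| = 68.78.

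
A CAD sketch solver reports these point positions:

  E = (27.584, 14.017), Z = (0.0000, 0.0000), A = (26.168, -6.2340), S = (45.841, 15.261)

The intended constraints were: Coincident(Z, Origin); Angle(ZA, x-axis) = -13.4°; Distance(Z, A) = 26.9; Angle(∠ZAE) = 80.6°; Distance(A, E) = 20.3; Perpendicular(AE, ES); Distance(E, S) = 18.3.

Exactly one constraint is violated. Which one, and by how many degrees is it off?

Perpendicular(AE, ES) — off by 7.90°.

Z = (0.00, 0.00) ✓; ZA at -13.40° ✓; |ZA| = 26.90 ✓; ∠ZAE = 80.60° ✓; |AE| = 20.30 ✓; ∠(AE, ES) = 82.10° ✗; |ES| = 18.30 ✓.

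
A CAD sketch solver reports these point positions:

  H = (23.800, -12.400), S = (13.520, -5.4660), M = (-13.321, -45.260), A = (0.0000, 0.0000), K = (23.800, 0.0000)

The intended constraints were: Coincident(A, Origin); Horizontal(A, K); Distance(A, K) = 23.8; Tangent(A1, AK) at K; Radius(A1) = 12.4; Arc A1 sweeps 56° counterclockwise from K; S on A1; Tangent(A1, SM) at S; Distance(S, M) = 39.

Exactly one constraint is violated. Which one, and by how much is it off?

Distance(S, M) = 39 — off by 9.00.

A = (0.00, 0.00) ✓; A.y = 0.00, K.y = 0.00 ✓; |AK| = 23.80 ✓; ∠(HK, KA) = 90.00° ✓; |HK| = 12.40 ✓; bearing(H→S) − bearing(H→K) = 56.00° ✓; |HS| = 12.40 ✓; ∠(HS, SM) = 90.00° ✓; |SM| = 48.00 ✗.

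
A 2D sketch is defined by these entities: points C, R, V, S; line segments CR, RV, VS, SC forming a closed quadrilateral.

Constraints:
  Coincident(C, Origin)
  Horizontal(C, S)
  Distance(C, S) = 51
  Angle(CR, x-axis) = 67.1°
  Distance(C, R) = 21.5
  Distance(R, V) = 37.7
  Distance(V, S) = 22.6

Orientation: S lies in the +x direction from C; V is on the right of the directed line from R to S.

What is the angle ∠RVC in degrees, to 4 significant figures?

34.66°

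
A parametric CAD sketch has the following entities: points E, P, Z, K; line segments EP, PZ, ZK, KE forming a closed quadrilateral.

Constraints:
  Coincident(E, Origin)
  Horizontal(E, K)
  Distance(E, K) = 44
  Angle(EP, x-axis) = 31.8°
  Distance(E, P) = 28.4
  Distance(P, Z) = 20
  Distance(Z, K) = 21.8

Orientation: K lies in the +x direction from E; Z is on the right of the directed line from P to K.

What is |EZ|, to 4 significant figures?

23.32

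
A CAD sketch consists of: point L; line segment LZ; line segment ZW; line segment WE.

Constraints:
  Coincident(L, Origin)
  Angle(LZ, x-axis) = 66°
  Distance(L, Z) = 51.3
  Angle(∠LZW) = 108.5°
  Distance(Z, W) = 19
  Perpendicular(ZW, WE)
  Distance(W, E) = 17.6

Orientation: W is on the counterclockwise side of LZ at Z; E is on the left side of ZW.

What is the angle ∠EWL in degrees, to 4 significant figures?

35.95°

∠LZW = 108.5°, so ZW runs at 66.0° + (180° − 108.5°) = 137.5° from the x-axis; with |ZW| = 19.0, W = Z + 19.0·(cos 137.5°, sin 137.5°) = (6.857, 59.70). The perpendicularity gives WE at right angles to ZW; with |WE| = 17.6 on the left of ZW, E = W + 17.6·(-0.6756, -0.7373) = (-5.033, 46.73). Then cos ∠EWL = WE·WL / (|WE||WL|), giving 35.95°.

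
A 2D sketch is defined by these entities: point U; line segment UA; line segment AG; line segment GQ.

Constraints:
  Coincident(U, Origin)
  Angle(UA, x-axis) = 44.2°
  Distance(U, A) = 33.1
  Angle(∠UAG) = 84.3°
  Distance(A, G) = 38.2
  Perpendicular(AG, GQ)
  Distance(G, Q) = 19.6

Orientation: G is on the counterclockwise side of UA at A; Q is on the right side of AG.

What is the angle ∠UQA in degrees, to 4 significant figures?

29.23°

U is at the origin; UA runs at 44.2° with length 33.1, so A = 33.1·(cos 44.2°, sin 44.2°) = (23.73, 23.08). ∠UAG = 84.3°, so AG runs at 44.2° + (180° − 84.3°) = 139.9° from the x-axis; with |AG| = 38.2, G = A + 38.2·(cos 139.9°, sin 139.9°) = (-5.490, 47.68). AG ⟂ GQ; with |GQ| = 19.6 on the right of AG, Q = G + 19.6·(0.6441, 0.7649) = (7.135, 62.67). Then cos ∠UQA = QU·QA / (|QU||QA|), giving 29.23°.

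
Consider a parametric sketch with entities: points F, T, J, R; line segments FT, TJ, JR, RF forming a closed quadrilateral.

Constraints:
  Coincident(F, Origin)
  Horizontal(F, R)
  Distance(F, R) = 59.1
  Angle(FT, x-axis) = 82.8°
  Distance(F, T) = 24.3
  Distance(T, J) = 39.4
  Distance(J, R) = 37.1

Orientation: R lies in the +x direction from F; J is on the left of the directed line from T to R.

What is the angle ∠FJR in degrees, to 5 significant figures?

80.109°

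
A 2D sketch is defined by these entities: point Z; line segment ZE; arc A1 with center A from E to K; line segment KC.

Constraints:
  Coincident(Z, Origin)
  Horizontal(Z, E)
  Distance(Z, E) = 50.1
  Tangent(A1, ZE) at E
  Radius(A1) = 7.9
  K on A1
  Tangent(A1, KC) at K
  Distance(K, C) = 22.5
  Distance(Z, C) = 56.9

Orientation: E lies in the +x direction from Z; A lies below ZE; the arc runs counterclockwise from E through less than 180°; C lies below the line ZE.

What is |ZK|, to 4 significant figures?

43.47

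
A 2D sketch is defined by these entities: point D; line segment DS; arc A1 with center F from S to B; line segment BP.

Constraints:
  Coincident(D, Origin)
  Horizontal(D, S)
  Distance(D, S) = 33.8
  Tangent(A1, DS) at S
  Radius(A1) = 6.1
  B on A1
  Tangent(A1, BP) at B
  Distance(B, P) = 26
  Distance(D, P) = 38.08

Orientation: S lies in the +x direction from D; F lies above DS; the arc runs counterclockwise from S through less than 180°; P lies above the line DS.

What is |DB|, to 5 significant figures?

39.870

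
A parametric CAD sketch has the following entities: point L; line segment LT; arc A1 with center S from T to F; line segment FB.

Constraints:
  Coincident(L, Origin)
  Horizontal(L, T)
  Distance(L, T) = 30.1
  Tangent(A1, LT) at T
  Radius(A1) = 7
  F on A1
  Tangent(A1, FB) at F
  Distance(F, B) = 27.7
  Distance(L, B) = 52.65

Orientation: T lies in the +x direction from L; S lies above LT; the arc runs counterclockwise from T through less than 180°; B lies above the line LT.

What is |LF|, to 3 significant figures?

37.5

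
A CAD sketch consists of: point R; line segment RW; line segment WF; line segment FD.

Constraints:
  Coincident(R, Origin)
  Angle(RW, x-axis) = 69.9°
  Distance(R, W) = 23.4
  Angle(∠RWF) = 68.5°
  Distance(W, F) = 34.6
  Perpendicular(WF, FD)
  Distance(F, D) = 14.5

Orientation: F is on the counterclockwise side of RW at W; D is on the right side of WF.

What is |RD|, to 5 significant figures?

44.642

∠RWF = 68.5°, so WF runs at 69.9° + (180° − 68.5°) = 181.40° from the x-axis; with |WF| = 34.6, F = W + 34.6·(cos 181.40°, sin 181.40°) = (-26.548, 21.129). WF ⟂ FD; with |FD| = 14.5 on the right of WF, D = F + 14.5·(-0.024432, 0.99970) = (-26.902, 35.625). Then |RD| = |D − R| = 44.642.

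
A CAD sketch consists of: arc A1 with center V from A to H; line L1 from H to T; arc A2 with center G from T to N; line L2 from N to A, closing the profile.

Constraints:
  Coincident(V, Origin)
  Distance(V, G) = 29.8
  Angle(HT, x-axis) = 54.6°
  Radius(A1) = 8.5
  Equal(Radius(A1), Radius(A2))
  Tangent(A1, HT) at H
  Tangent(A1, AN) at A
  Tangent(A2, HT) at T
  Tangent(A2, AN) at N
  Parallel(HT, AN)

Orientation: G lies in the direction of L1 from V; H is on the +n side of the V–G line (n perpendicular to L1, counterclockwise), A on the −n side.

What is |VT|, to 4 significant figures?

30.99

Tangency of A1 to both parallel lines with radius 8.5 puts H and A at V ± 8.5·n: H = (-6.929, 4.924), A = (6.929, -4.924). Equal radii place T and N the same way about G: T = G + 8.5·n = (10.33, 29.21), N = G − 8.5·n = (24.19, 19.37). Then |VT| = |T − V| = 30.99.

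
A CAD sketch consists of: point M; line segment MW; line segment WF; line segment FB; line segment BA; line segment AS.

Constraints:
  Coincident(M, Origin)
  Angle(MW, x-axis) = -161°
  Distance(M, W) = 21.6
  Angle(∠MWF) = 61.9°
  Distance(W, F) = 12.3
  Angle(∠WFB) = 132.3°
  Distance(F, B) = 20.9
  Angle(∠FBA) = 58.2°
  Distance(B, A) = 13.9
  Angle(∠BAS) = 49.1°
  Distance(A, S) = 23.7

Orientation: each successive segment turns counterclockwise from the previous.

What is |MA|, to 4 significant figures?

2.739

M is at the origin; MW runs at -161.0° with length 21.6, so W = (-20.42, -7.032). ∠MWF = 61.9° gives WF at -42.90° from the x-axis; with |WF| = 12.3, F = (-11.41, -15.41). ∠WFB = 132.3° gives FB at 4.800° from the x-axis; with |FB| = 20.9, B = (9.414, -13.66). ∠FBA = 58.2° gives BA at 126.6° from the x-axis; with |BA| = 13.9, A = (1.126, -2.497). Then |MA| = |A − M| = 2.739.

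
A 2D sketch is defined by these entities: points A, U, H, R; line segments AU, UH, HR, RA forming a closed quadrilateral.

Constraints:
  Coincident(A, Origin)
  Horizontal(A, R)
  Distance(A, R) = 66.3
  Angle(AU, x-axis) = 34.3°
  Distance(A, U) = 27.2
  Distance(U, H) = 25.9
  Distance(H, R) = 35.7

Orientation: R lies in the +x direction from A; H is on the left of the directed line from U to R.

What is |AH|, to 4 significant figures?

53.07

Checks: A.y = 0.00, R.y = 0.00 ✓; |UH| = 25.90 ✓; |HR| = 35.70 ✓.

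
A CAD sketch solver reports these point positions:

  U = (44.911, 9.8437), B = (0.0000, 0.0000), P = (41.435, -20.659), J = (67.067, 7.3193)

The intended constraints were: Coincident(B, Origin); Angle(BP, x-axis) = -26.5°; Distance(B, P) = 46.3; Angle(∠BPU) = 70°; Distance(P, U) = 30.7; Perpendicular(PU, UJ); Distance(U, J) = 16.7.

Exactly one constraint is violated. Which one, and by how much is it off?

Distance(U, J) = 16.7 — off by 5.60.

B = (0.00, 0.00) ✓; BP at -26.50° ✓; |BP| = 46.30 ✓; ∠BPU = 70.00° ✓; |PU| = 30.70 ✓; ∠(PU, UJ) = 90.00° ✓; |UJ| = 22.30 ✗.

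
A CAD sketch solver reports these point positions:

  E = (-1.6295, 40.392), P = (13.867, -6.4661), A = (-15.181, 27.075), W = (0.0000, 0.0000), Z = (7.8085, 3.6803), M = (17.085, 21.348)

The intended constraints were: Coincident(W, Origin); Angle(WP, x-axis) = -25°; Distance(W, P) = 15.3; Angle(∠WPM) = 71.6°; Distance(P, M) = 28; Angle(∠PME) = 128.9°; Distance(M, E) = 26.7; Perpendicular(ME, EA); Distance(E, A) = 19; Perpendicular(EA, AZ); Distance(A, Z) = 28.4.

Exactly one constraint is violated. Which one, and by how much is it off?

Distance(A, Z) = 28.4 — off by 4.40.

W = (0.00, 0.00) ✓; WP at -25.00° ✓; |WP| = 15.30 ✓; ∠WPM = 71.60° ✓; |PM| = 28.00 ✓; ∠PME = 128.9° ✓; |ME| = 26.70 ✓; ∠(ME, EA) = 90.00° ✓; |EA| = 19.00 ✓; ∠(EA, AZ) = 90.00° ✓; |AZ| = 32.80 ✗.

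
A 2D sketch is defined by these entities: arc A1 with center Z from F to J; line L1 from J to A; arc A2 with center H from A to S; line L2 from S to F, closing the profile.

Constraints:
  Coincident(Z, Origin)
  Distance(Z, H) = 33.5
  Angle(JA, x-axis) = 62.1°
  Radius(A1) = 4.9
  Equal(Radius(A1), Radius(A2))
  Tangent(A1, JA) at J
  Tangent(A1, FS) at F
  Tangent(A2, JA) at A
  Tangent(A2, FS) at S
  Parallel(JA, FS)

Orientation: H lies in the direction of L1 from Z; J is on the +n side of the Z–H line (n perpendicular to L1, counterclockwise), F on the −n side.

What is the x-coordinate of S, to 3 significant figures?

20.0

The slot axis is L1's direction at 62.1°, so u = (cos 62.1°, sin 62.1°) = (0.468, 0.884) and n = (−sin 62.1°, cos 62.1°) = (-0.884, 0.468). Z is at the origin and H lies 33.5 along u from Z, so H = 33.5·u = (15.7, 29.6). Tangency of A1 to both parallel lines with radius 4.9 puts J and F at Z ± 4.9·n: J = (-4.33, 2.29), F = (4.33, -2.29). Equal radii place A and S the same way about H: A = H + 4.9·n = (11.3, 31.9), S = H − 4.9·n = (20.0, 27.3). So S.x = 20.0.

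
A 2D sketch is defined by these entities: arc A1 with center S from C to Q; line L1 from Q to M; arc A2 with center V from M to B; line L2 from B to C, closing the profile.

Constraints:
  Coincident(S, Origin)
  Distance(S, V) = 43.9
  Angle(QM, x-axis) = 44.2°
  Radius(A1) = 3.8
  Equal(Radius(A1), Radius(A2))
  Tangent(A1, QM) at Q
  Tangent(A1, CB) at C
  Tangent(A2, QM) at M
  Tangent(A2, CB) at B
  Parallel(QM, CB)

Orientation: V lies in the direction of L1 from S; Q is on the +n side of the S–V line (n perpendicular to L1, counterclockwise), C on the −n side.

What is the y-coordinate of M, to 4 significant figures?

33.33

Tangency of A1 to both parallel lines with radius 3.8 puts Q and C at S ± 3.8·n: Q = (-2.649, 2.724), C = (2.649, -2.724). Equal radii place M and B the same way about V: M = V + 3.8·n = (28.82, 33.33), B = V − 3.8·n = (34.12, 27.88). So M.y = 33.33.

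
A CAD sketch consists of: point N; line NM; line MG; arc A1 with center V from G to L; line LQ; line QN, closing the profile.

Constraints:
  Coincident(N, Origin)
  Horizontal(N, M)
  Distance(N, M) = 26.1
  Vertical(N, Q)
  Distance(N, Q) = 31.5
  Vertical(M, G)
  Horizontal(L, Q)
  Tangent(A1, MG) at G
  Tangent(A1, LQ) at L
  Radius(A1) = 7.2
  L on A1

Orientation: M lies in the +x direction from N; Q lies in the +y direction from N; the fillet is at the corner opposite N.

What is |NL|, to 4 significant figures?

36.73

N is at the origin; N and M share the same y with |NM| = 26.1 and M on the +x side, so M = (26.10, 0.000). N and Q share the same x with |NQ| = 31.5 and Q on the +y side, so Q = (0.000, 31.50). The virtual corner opposite N is at (26.10, 31.50). Since A1 is tangent to MG there, VG ⟂ MG and tangency of A1 to LQ means the radius VL is perpendicular to LQ, with radius 7.2, so the center V sits 7.2 in from both sides at V = (18.90, 24.30). That places the tangent points at G = (26.10, 24.30) on MG and L = (18.90, 31.50) on LQ. Then |NL| = |L − N| = 36.73.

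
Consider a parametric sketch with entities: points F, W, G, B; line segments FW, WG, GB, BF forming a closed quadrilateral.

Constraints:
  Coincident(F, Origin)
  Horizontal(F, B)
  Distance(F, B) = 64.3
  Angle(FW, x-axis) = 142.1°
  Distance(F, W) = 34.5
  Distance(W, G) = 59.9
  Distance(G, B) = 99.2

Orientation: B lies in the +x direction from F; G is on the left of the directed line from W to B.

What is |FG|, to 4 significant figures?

74.92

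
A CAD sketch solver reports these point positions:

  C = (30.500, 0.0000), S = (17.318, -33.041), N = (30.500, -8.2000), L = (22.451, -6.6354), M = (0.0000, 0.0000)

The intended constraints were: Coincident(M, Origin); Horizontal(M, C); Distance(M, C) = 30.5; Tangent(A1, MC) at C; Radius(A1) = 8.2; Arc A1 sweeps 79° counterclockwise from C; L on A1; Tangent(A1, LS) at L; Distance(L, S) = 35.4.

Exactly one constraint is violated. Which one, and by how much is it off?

Distance(L, S) = 35.4 — off by 8.50.

M = (0.00, 0.00) ✓; M.y = 0.00, C.y = 0.00 ✓; |MC| = 30.50 ✓; ∠(NC, CM) = 90.00° ✓; |NC| = 8.200 ✓; bearing(N→L) − bearing(N→C) = 79.00° ✓; |NL| = 8.200 ✓; ∠(NL, LS) = 90.00° ✓; |LS| = 26.90 ✗.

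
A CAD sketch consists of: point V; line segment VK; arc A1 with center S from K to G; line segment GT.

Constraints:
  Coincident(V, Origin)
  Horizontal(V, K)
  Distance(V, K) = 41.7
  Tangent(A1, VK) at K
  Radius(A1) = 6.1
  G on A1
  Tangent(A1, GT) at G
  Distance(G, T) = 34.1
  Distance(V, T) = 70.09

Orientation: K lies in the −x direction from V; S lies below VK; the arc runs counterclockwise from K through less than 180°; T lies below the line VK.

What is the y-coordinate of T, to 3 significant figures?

-35.1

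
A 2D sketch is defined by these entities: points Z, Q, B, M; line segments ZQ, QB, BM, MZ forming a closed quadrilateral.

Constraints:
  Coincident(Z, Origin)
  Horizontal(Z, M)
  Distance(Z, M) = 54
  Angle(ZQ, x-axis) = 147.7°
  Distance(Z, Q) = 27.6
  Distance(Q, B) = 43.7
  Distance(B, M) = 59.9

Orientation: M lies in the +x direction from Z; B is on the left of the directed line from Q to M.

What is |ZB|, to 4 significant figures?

43.18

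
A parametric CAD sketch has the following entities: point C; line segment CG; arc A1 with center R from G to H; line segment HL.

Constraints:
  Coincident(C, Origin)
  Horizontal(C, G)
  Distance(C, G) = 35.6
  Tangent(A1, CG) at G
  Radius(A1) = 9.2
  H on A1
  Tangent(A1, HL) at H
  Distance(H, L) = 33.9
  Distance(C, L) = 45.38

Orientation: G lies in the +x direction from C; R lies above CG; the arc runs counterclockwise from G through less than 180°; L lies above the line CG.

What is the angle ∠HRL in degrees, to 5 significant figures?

74.816°

C is at the origin; C and G share the same y with |CG| = 35.6 and G on the +x side, so G = (35.600, 0.0000). Tangency of A1 to CG means the radius RG is perpendicular to CG, so R = G + (0, 9.2) = (35.600, 9.2000). Since RH ⟂ HL (tangency), |RL| = √(9.2² + 33.9²) = 35.126 regardless of where H sits on A1. So L lies on both circle(C, 45.38) and circle(R, 35.126); the above-CG intersection is L = (20.064, 40.704). H is the foot of the tangent from L: H = (42.497, 15.288).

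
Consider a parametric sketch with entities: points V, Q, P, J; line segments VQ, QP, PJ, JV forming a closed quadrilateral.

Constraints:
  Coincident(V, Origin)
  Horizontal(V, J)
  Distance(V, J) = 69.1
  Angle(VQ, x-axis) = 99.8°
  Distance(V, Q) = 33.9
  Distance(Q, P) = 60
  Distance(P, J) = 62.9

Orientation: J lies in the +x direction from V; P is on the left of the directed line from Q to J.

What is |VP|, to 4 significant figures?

76.55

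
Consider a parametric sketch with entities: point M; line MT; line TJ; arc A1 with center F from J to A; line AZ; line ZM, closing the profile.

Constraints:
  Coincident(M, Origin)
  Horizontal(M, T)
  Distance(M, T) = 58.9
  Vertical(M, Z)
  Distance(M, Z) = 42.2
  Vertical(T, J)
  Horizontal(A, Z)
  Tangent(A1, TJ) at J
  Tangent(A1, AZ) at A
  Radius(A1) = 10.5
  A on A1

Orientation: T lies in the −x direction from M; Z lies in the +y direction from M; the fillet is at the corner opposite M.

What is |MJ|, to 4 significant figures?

66.89

M is at the origin; M and T share the same y with |MT| = 58.9 and T on the −x side, so T = (-58.90, 0.000). MZ is vertical with |MZ| = 42.2 and Z on the +y side, so Z = (0.000, 42.20). The virtual corner opposite M is at (-58.90, 42.20). Tangency of A1 to TJ means the radius FJ is perpendicular to TJ and tangency of A1 to AZ means the radius FA is perpendicular to AZ, with radius 10.5, so the center F sits 10.5 in from both sides at F = (-48.40, 31.70). That places the tangent points at J = (-58.90, 31.70) on TJ and A = (-48.40, 42.20) on AZ. Then |MJ| = |J − M| = 66.89.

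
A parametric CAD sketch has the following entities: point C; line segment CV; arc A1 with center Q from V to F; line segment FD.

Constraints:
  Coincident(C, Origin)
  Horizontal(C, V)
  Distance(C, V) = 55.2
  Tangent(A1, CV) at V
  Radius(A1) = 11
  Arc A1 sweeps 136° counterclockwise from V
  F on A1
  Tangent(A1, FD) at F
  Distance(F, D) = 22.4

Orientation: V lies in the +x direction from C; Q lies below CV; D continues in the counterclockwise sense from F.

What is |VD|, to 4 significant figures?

35.50

C is at the origin; CV is horizontal with |CV| = 55.2 and V on the +x side, so V = (55.20, 0.000). The tangent condition forces QV to be normal to CV, so Q = V + (0, -11) = (55.20, -11.00). On A1, V sits at bearing 90° from Q; a 136° counterclockwise sweep puts F at bearing 226°, so F = Q + 11.0·(cos 226°, sin 226°) = (47.56, -18.91). Tangency of A1 to FD means the radius QF is perpendicular to FD, so FD runs along (−sin 226°, cos 226°); with |FD| = 22.4, D = (63.67, -34.47). Then |VD| = |D − V| = 35.50.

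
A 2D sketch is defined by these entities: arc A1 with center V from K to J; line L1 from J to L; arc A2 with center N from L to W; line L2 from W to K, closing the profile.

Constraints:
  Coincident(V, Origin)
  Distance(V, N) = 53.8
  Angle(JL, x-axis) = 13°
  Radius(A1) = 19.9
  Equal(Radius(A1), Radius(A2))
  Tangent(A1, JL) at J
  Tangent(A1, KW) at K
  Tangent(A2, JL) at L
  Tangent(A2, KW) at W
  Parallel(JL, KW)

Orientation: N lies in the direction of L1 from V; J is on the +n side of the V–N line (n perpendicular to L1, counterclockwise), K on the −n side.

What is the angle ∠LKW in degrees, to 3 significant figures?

36.5°

The slot axis is L1's direction at 13.0°, so u = (cos 13.0°, sin 13.0°) = (0.974, 0.225) and n = (−sin 13.0°, cos 13.0°) = (-0.225, 0.974). V is at the origin and N lies 53.8 along u from V, so N = 53.8·u = (52.4, 12.1). Tangency of A1 to both parallel lines with radius 19.9 puts J and K at V ± 19.9·n: J = (-4.48, 19.4), K = (4.48, -19.4). Equal radii place L and W the same way about N: L = N + 19.9·n = (47.9, 31.5), W = N − 19.9·n = (56.9, -7.29). Then cos ∠LKW = KL·KW / (|KL||KW|), giving 36.5°.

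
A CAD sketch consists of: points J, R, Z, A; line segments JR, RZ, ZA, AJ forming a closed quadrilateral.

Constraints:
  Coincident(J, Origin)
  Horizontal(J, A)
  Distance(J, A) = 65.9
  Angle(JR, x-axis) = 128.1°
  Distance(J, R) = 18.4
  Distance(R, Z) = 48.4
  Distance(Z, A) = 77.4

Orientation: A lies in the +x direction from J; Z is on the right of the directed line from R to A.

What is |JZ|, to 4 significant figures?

33.58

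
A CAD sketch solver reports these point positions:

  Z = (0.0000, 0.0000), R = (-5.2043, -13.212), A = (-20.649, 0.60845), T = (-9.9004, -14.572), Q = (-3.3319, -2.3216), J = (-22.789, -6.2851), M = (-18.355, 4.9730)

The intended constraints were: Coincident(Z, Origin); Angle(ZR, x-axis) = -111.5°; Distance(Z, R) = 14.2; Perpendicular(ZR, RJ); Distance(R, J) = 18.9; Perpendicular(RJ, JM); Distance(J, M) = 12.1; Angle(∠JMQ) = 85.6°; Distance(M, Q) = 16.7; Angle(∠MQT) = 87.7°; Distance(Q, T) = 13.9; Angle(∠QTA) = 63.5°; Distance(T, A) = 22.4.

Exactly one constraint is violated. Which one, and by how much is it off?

Distance(T, A) = 22.4 — off by 3.80.

Z = (0.00, 0.00) ✓; ZR at -111.5° ✓; |ZR| = 14.20 ✓; ∠(ZR, RJ) = 90.00° ✓; |RJ| = 18.90 ✓; ∠(RJ, JM) = 90.00° ✓; |JM| = 12.10 ✓; ∠JMQ = 85.60° ✓; |MQ| = 16.70 ✓; ∠MQT = 87.70° ✓; |QT| = 13.90 ✓; ∠QTA = 63.50° ✓; |TA| = 18.60 ✗.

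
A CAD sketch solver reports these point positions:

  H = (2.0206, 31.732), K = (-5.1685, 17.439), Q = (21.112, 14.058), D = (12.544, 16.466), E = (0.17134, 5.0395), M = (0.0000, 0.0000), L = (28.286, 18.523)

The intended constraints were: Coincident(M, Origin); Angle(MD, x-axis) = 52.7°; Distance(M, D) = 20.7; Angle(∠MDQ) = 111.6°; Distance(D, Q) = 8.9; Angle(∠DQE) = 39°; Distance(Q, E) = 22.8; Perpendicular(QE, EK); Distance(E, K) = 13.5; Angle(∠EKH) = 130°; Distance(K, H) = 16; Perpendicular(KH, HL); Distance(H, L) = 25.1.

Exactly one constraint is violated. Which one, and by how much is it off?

Distance(H, L) = 25.1 — off by 4.30.

M = (0.00, 0.00) ✓; MD at 52.70° ✓; |MD| = 20.70 ✓; ∠MDQ = 111.6° ✓; |DQ| = 8.900 ✓; ∠DQE = 39.00° ✓; |QE| = 22.80 ✓; ∠(QE, EK) = 90.00° ✓; |EK| = 13.50 ✓; ∠EKH = 130.0° ✓; |KH| = 16.00 ✓; ∠(KH, HL) = 90.00° ✓; |HL| = 29.40 ✗.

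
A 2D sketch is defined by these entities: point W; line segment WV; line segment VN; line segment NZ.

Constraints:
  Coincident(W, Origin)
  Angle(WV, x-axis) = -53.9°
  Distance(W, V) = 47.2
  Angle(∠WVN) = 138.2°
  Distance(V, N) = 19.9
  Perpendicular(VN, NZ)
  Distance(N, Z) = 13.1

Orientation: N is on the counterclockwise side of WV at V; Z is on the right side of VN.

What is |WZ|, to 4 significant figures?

70.85

W is at the origin; WV runs at -53.9° with length 47.2, so V = 47.2·(cos -53.9°, sin -53.9°) = (27.81, -38.14). ∠WVN = 138.2°, so VN runs at -53.9° + (180° − 138.2°) = -12.10° from the x-axis; with |VN| = 19.9, N = V + 19.9·(cos -12.10°, sin -12.10°) = (47.27, -42.31). The perpendicularity gives NZ at right angles to VN; with |NZ| = 13.1 on the right of VN, Z = N + 13.1·(-0.2096, -0.9778) = (44.52, -55.12). Then |WZ| = |Z − W| = 70.85.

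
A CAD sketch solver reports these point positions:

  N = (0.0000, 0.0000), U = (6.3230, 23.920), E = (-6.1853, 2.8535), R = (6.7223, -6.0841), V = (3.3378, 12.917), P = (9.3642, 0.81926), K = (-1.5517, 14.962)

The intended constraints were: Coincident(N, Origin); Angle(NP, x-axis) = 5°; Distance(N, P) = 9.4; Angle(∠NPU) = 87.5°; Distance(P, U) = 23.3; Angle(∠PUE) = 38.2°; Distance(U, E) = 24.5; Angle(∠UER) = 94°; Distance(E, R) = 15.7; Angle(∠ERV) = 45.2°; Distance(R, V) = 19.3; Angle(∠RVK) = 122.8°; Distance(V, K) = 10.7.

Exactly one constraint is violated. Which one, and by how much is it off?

Distance(V, K) = 10.7 — off by 5.40.

N = (0.00, 0.00) ✓; NP at 5.000° ✓; |NP| = 9.400 ✓; ∠NPU = 87.50° ✓; |PU| = 23.30 ✓; ∠PUE = 38.20° ✓; |UE| = 24.50 ✓; ∠UER = 94.00° ✓; |ER| = 15.70 ✓; ∠ERV = 45.20° ✓; |RV| = 19.30 ✓; ∠RVK = 122.8° ✓; |VK| = 5.300 ✗.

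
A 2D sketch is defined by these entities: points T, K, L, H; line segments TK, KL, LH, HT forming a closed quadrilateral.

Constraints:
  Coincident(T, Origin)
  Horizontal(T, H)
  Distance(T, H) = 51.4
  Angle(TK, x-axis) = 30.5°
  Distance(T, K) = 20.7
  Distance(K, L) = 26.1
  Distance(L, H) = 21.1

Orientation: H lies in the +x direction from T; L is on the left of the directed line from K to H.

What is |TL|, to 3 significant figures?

46.6

T is at the origin; T and H share the same y with |TH| = 51.4 and H in +x, so H = (51.4, 0). TK runs at 30.5° with |TK| = 20.7, so K = (17.8, 10.5). L is determined by |KL| = 26.1 and |LH| = 21.1 together: it lies at the intersection of circle(K, 26.1) and circle(H, 21.1). With |KH| = 35.2, the foot of the radical line on KH is 20.9 from K and the perpendicular offset is √(26.1² − 20.9²) = 15.6. Taking the left-of-KH solution: L = (42.5, 19.1).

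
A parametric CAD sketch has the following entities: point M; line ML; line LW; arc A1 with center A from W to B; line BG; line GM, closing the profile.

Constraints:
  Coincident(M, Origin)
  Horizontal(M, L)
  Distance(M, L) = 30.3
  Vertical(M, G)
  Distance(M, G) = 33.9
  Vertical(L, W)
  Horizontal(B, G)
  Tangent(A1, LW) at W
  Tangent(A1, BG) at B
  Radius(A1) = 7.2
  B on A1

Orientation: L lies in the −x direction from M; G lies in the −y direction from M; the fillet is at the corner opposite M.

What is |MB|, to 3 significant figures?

41.0

M is at the origin; M and L share the same y with |ML| = 30.3 and L on the −x side, so L = (-30.3, 0.00). MG is vertical with |MG| = 33.9 and G on the −y side, so G = (0.00, -33.9). The virtual corner opposite M is at (-30.3, -33.9). A1 meets LW tangentially, so AW is at right angles to LW and tangency of A1 to BG means the radius AB is perpendicular to BG, with radius 7.2, so the center A sits 7.2 in from both sides at A = (-23.1, -26.7). That places the tangent points at W = (-30.3, -26.7) on LW and B = (-23.1, -33.9) on BG. Then |MB| = |B − M| = 41.0.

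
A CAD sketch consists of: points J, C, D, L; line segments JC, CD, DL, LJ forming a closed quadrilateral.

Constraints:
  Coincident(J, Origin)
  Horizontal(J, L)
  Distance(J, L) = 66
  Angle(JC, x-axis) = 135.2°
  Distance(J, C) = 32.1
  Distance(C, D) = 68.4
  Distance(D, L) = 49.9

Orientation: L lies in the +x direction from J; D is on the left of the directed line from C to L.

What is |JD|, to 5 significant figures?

60.902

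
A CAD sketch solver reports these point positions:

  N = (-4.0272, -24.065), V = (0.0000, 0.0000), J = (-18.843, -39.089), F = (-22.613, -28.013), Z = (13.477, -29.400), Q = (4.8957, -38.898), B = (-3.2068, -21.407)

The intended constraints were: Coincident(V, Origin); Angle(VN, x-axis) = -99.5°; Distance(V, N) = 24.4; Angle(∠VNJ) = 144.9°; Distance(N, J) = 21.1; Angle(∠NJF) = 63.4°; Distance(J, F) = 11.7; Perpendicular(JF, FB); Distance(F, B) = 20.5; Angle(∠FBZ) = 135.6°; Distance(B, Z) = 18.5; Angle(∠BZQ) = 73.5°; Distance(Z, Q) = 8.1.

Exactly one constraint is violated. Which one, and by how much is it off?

Distance(Z, Q) = 8.1 — off by 4.70.

V = (0.00, 0.00) ✓; VN at -99.50° ✓; |VN| = 24.40 ✓; ∠VNJ = 144.9° ✓; |NJ| = 21.10 ✓; ∠NJF = 63.40° ✓; |JF| = 11.70 ✓; ∠(JF, FB) = 90.00° ✓; |FB| = 20.50 ✓; ∠FBZ = 135.6° ✓; |BZ| = 18.50 ✓; ∠BZQ = 73.50° ✓; |ZQ| = 12.80 ✗.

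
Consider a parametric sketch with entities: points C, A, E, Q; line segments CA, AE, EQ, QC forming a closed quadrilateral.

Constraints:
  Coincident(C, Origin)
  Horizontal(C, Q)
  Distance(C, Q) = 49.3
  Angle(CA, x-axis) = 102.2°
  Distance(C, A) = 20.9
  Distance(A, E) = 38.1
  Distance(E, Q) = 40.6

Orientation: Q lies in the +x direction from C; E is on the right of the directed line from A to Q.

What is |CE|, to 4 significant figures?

18.21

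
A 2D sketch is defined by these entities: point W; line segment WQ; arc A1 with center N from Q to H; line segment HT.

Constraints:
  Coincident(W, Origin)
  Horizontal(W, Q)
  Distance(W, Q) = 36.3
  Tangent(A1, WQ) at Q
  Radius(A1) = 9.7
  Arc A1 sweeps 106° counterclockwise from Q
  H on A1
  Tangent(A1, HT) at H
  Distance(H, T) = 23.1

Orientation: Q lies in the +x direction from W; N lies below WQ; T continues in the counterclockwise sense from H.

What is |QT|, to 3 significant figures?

34.7

On A1, Q sits at bearing 90° from N; a 106° counterclockwise sweep puts H at bearing 196°, so H = N + 9.7·(cos 196°, sin 196°) = (27.0, -12.4). Tangency of A1 to HT means the radius NH is perpendicular to HT, so HT runs along (−sin 196°, cos 196°); with |HT| = 23.1, T = (33.3, -34.6). Then |QT| = |T − Q| = 34.7.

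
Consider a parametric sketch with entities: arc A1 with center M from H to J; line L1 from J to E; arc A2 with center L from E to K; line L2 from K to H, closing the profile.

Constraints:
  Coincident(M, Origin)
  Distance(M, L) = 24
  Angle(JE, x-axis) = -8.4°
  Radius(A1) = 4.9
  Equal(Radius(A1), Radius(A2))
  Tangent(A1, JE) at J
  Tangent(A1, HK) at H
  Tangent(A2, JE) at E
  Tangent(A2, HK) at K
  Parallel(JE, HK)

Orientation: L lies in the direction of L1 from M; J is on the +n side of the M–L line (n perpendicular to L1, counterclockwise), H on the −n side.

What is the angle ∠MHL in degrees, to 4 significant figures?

78.46°

The slot axis is L1's direction at -8.4°, so u = (cos -8.4°, sin -8.4°) = (0.9893, -0.1461) and n = (−sin -8.4°, cos -8.4°) = (0.1461, 0.9893). M is at the origin and L lies 24.0 along u from M, so L = 24.0·u = (23.74, -3.506). Tangency of A1 to both parallel lines with radius 4.9 puts J and H at M ± 4.9·n: J = (0.7158, 4.847), H = (-0.7158, -4.847). Then cos ∠MHL = HM·HL / (|HM||HL|), giving 78.46°.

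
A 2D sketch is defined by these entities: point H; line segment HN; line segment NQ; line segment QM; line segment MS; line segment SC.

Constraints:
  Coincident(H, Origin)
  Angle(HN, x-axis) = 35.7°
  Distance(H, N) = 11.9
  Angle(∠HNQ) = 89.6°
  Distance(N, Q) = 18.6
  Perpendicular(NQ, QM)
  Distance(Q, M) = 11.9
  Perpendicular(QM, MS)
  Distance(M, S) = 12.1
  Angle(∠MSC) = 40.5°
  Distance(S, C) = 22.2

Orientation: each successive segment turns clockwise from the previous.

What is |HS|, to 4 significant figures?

6.417

NQ ⟂ QM, so QM runs at -144.7°; with |QM| = 11.9, M = (10.70, -15.11). QM ⟂ MS, so MS runs at 125.3°; with |MS| = 12.1, S = (3.708, -5.237). Then |HS| = |S − H| = 6.417.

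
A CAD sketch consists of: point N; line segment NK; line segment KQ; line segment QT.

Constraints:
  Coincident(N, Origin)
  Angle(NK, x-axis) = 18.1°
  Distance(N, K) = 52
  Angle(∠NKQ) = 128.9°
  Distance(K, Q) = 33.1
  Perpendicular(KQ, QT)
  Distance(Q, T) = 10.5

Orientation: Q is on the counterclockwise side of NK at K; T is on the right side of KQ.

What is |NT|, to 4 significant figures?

83.19

N is at the origin; NK runs at 18.1° with length 52.0, so K = 52.0·(cos 18.1°, sin 18.1°) = (49.43, 16.16). ∠NKQ = 128.9°, so KQ runs at 18.1° + (180° − 128.9°) = 69.20° from the x-axis; with |KQ| = 33.1, Q = K + 33.1·(cos 69.20°, sin 69.20°) = (61.18, 47.10). The perpendicularity gives QT at right angles to KQ; with |QT| = 10.5 on the right of KQ, T = Q + 10.5·(0.9348, -0.3551) = (71.00, 43.37). Then |NT| = |T − N| = 83.19.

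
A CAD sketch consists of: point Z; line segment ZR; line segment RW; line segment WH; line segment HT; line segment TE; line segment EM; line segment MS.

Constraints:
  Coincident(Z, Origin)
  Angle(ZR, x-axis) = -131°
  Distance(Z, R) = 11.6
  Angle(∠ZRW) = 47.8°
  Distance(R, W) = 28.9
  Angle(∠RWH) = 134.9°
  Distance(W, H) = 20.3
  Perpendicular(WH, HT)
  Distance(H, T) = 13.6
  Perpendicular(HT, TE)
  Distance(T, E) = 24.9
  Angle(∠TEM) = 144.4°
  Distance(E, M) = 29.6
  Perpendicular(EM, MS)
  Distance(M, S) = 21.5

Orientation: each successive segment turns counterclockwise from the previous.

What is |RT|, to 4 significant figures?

41.28

Z is at the origin; ZR runs at -131.0° with length 11.6, so R = (-7.610, -8.755). ∠ZRW = 47.8° gives RW at 1.200° from the x-axis; with |RW| = 28.9, W = (21.28, -8.149). ∠RWH = 134.9° gives WH at 46.30° from the x-axis; with |WH| = 20.3, H = (35.31, 6.527). WH ⟂ HT, so HT runs at 136.3°; with |HT| = 13.6, T = (25.48, 15.92). Then |RT| = |T − R| = 41.28.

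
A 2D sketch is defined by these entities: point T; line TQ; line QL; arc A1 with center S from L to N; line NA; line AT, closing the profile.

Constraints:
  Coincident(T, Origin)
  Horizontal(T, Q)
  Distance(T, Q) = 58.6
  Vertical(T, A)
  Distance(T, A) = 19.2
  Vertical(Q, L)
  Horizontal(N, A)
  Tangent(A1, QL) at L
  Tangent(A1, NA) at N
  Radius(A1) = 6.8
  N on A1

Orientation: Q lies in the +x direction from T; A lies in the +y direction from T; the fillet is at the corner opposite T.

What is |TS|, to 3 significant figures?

53.3

T is at the origin; TQ is horizontal with |TQ| = 58.6 and Q on the +x side, so Q = (58.6, 0.00). TA is vertical with |TA| = 19.2 and A on the +y side, so A = (0.00, 19.2). The virtual corner opposite T is at (58.6, 19.2). A1 meets QL tangentially, so SL is at right angles to QL and since A1 is tangent to NA there, SN ⟂ NA, with radius 6.8, so the center S sits 6.8 in from both sides at S = (51.8, 12.4). Then |TS| = |S − T| = 53.3.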